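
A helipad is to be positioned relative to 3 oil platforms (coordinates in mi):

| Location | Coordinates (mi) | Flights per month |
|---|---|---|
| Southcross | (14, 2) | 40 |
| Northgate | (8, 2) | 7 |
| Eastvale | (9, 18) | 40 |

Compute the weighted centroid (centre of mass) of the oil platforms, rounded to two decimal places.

The minimiser of Σwᵢ‖p−pᵢ‖² is the weighted centroid p* = (Σwᵢpᵢ)/(Σwᵢ).
Σwᵢ = 87.
Σwᵢxᵢ = 40·14 + 7·8 + 40·9 = 976.
Σwᵢyᵢ = 40·2 + 7·2 + 40·18 = 814.
x* = 976/87 = 11.22, y* = 814/87 = 9.36.

(11.22, 9.36)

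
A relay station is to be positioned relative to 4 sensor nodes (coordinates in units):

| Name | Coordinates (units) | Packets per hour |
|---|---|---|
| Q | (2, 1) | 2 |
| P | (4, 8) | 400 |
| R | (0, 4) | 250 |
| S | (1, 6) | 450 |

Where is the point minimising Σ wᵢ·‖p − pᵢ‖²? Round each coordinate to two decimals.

The minimiser of Σwᵢ‖p−pᵢ‖² is the weighted centroid p* = (Σwᵢpᵢ)/(Σwᵢ).
Σwᵢ = 1102.
Σwᵢxᵢ = 2·2 + 400·4 + 250·0 + 450·1 = 2054.
Σwᵢyᵢ = 2·1 + 400·8 + 250·4 + 450·6 = 6902.
x* = 2054/1102 = 1.86, y* = 6902/1102 = 6.26.

(1.86, 6.26)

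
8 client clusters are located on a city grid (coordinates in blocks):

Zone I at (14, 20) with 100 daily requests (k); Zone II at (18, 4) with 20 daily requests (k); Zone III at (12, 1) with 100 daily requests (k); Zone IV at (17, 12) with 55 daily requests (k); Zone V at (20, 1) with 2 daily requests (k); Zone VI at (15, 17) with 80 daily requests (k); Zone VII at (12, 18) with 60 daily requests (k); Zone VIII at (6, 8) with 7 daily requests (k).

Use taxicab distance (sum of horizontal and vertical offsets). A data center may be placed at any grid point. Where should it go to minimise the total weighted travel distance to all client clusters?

(14, 17)

Manhattan distance separates: Σwᵢ(|x−xᵢ|+|y−yᵢ|) = Σwᵢ|x−xᵢ| + Σwᵢ|y−yᵢ|, so x and y are optimised independently as 1-D weighted medians.
Total weight W = 424; half = 212.
x-coordinate, sorted with cumulative weight:
  x=6 (Zone VIII, w=7) cum 7
  x=12 (Zone III, w=100) cum 107
  x=12 (Zone VII, w=60) cum 167
  x=14 (Zone I, w=100) cum 267  ← median
  x=15 (Zone VI, w=80) cum 347
  x=17 (Zone IV, w=55) cum 402
  x=18 (Zone II, w=20) cum 422
  x=20 (Zone V, w=2) cum 424
⇒ x* = 14
y-coordinate, sorted with cumulative weight:
  y=1 (Zone III, w=100) cum 100
  y=1 (Zone V, w=2) cum 102
  y=4 (Zone II, w=20) cum 122
  y=8 (Zone VIII, w=7) cum 129
  y=12 (Zone IV, w=55) cum 184
  y=17 (Zone VI, w=80) cum 264  ← median
  y=18 (Zone VII, w=60) cum 324
  y=20 (Zone I, w=100) cum 424
⇒ y* = 17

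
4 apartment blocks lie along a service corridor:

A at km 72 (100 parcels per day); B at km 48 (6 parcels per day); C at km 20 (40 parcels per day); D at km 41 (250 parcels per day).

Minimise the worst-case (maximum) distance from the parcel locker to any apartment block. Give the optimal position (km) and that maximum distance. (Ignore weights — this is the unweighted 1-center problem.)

location 46, max distance 26

The 1-center on a line is the midpoint of the two extreme points: leftmost at 20, rightmost at 72.
Optimal location = (20 + 72)/2 = 46; maximum distance = (72 − 20)/2 = 26.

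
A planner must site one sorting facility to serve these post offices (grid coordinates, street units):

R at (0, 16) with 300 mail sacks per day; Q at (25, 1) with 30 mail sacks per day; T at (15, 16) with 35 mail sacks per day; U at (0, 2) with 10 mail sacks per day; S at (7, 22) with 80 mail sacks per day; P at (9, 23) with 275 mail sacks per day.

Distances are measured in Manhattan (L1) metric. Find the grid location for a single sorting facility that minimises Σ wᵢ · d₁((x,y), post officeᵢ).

Manhattan distance separates: Σwᵢ(|x−xᵢ|+|y−yᵢ|) = Σwᵢ|x−xᵢ| + Σwᵢ|y−yᵢ|, so x and y are optimised independently as 1-D weighted medians.
Total weight W = 730; half = 365.
x-coordinate, sorted with cumulative weight:
  x=0 (R, w=300) cum 300
  x=0 (U, w=10) cum 310
  x=7 (S, w=80) cum 390  ← median
  x=9 (P, w=275) cum 665
  x=15 (T, w=35) cum 700
  x=25 (Q, w=30) cum 730
⇒ x* = 7
y-coordinate, sorted with cumulative weight:
  y=1 (Q, w=30) cum 30
  y=2 (U, w=10) cum 40
  y=16 (R, w=300) cum 340
  y=16 (T, w=35) cum 375  ← median
  y=22 (S, w=80) cum 455
  y=23 (P, w=275) cum 730
⇒ y* = 16

(7, 16)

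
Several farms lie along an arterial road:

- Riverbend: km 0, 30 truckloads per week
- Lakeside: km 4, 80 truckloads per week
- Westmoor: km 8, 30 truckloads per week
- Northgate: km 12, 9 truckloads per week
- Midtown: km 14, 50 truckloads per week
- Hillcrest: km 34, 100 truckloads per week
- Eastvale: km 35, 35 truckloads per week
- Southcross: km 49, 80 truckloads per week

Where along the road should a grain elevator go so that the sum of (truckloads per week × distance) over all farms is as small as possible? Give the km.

For a sum of weighted absolute distances on a line, the optimum is the weighted median (not the mean). Total weight W = 414; half-weight = 207.
Sort by position and accumulate weight:
  km 0 (Riverbend, w=30) → cum 30
  km 4 (Lakeside, w=80) → cum 110
  km 8 (Westmoor, w=30) → cum 140
  km 12 (Northgate, w=9) → cum 149
  km 14 (Midtown, w=50) → cum 199
  km 34 (Hillcrest, w=100) → cum 299  ≥ 207 → median here
  km 35 (Eastvale, w=35) → cum 334
  km 49 (Southcross, w=80) → cum 414
Optimal location: km 34.

x = 34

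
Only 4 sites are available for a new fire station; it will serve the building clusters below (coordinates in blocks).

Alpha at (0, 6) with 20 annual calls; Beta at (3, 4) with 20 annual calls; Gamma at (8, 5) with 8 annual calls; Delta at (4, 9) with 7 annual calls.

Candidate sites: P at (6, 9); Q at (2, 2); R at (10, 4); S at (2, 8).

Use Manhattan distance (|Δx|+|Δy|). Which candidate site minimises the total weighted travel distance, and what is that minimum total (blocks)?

S, total 273 blocks

Total weighted distance at each candidate:
  P (6, 9): total = 402
  Q (2, 2): total = 315
  R (10, 4): total = 481
  S (2, 8): total = 273
Minimum is at S with total 273 blocks.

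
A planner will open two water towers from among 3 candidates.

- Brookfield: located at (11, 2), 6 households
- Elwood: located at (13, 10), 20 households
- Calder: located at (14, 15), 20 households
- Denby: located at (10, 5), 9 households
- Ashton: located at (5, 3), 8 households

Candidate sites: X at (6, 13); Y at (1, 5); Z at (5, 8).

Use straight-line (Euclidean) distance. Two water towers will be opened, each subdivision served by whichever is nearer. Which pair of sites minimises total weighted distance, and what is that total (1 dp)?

Evaluate every pair (each demand assigned to the nearer of the two):
  {X, Z}: total = 460.6
  {X, Y}: total = 496.2
  {Y, Z}: total = 532.1
Best pair: {X, Z} with total 460.6.

{X, Z}, total 460.6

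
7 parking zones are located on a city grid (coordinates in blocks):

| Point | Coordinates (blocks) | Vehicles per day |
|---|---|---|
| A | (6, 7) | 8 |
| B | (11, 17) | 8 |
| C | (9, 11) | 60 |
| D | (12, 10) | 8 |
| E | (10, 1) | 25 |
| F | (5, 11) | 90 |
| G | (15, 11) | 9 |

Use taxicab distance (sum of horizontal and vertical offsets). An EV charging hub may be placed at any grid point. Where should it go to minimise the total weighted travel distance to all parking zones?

Manhattan distance separates: Σwᵢ(|x−xᵢ|+|y−yᵢ|) = Σwᵢ|x−xᵢ| + Σwᵢ|y−yᵢ|, so x and y are optimised independently as 1-D weighted medians.
Total weight W = 208; half = 104.
x-coordinate, sorted with cumulative weight:
  x=5 (F, w=90) cum 90
  x=6 (A, w=8) cum 98
  x=9 (C, w=60) cum 158  ← median
  x=10 (E, w=25) cum 183
  x=11 (B, w=8) cum 191
  x=12 (D, w=8) cum 199
  x=15 (G, w=9) cum 208
⇒ x* = 9
y-coordinate, sorted with cumulative weight:
  y=1 (E, w=25) cum 25
  y=7 (A, w=8) cum 33
  y=10 (D, w=8) cum 41
  y=11 (C, w=60) cum 101
  y=11 (F, w=90) cum 191  ← median
  y=11 (G, w=9) cum 200
  y=17 (B, w=8) cum 208
⇒ y* = 11

(9, 11)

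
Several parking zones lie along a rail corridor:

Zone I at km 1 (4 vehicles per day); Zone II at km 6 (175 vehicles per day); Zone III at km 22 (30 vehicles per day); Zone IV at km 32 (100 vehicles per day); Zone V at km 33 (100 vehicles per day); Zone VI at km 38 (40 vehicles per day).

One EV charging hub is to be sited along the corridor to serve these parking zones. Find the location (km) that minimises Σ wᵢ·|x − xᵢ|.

For a sum of weighted absolute distances on a line, the optimum is the weighted median (not the mean). Total weight W = 449; half-weight = 224.5.
Sort by position and accumulate weight:
  km 1 (Zone I, w=4) → cum 4
  km 6 (Zone II, w=175) → cum 179
  km 22 (Zone III, w=30) → cum 209
  km 32 (Zone IV, w=100) → cum 309  ≥ 224.5 → median here
  km 33 (Zone V, w=100) → cum 409
  km 38 (Zone VI, w=40) → cum 449
Optimal location: km 32.

x = 32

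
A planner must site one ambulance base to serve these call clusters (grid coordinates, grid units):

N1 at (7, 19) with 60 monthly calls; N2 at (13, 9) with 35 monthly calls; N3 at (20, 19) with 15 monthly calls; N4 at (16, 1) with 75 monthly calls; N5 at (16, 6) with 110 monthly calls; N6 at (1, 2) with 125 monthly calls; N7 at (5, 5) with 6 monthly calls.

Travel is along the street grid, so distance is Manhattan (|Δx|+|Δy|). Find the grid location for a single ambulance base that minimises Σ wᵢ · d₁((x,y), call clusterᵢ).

(13, 6)

Manhattan distance separates: Σwᵢ(|x−xᵢ|+|y−yᵢ|) = Σwᵢ|x−xᵢ| + Σwᵢ|y−yᵢ|, so x and y are optimised independently as 1-D weighted medians.
Total weight W = 426; half = 213.
x-coordinate, sorted with cumulative weight:
  x=1 (N6, w=125) cum 125
  x=5 (N7, w=6) cum 131
  x=7 (N1, w=60) cum 191
  x=13 (N2, w=35) cum 226  ← median
  x=16 (N4, w=75) cum 301
  x=16 (N5, w=110) cum 411
  x=20 (N3, w=15) cum 426
⇒ x* = 13
y-coordinate, sorted with cumulative weight:
  y=1 (N4, w=75) cum 75
  y=2 (N6, w=125) cum 200
  y=5 (N7, w=6) cum 206
  y=6 (N5, w=110) cum 316  ← median
  y=9 (N2, w=35) cum 351
  y=19 (N1, w=60) cum 411
  y=19 (N3, w=15) cum 426
⇒ y* = 6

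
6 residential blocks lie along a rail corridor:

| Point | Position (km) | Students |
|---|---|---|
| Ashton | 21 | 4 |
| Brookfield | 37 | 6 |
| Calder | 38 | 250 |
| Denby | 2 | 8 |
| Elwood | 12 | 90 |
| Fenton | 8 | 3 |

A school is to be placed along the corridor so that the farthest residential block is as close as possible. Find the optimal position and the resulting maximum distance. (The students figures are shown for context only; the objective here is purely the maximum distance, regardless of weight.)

The 1-center on a line is the midpoint of the two extreme points: leftmost at 2, rightmost at 38.
Optimal location = (2 + 38)/2 = 20; maximum distance = (38 − 2)/2 = 18.

location 20, max distance 18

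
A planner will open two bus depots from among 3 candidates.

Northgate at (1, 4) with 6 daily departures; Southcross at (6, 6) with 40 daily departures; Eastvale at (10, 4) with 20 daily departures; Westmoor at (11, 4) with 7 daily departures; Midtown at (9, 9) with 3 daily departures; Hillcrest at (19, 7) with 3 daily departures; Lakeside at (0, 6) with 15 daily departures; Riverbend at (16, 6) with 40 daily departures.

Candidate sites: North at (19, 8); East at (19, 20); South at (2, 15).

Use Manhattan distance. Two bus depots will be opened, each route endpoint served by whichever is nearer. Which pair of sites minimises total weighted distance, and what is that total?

Evaluate every pair (each demand assigned to the nearer of the two):
  {North, South}: total = 1337
  {North, East}: total = 1627
  {East, South}: total = 2035
Best pair: {North, South} with total 1337.

{North, South}, total 1337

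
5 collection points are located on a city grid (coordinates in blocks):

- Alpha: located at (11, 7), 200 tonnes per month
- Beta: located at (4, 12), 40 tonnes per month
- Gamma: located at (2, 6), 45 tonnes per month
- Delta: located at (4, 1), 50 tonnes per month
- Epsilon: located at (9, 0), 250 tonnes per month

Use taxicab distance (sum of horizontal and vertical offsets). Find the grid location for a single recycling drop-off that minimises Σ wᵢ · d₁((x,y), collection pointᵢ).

Manhattan distance separates: Σwᵢ(|x−xᵢ|+|y−yᵢ|) = Σwᵢ|x−xᵢ| + Σwᵢ|y−yᵢ|, so x and y are optimised independently as 1-D weighted medians.
Total weight W = 585; half = 292.5.
x-coordinate, sorted with cumulative weight:
  x=2 (Gamma, w=45) cum 45
  x=4 (Beta, w=40) cum 85
  x=4 (Delta, w=50) cum 135
  x=9 (Epsilon, w=250) cum 385  ← median
  x=11 (Alpha, w=200) cum 585
⇒ x* = 9
y-coordinate, sorted with cumulative weight:
  y=0 (Epsilon, w=250) cum 250
  y=1 (Delta, w=50) cum 300  ← median
  y=6 (Gamma, w=45) cum 345
  y=7 (Alpha, w=200) cum 545
  y=12 (Beta, w=40) cum 585
⇒ y* = 1

(9, 1)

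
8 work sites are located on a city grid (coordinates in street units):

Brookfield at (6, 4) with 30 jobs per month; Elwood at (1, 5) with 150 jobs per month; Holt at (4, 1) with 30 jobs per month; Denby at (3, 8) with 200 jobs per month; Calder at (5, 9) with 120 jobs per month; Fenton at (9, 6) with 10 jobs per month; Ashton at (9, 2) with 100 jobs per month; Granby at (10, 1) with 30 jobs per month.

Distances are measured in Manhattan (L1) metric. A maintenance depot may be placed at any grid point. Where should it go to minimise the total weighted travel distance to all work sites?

Manhattan distance separates: Σwᵢ(|x−xᵢ|+|y−yᵢ|) = Σwᵢ|x−xᵢ| + Σwᵢ|y−yᵢ|, so x and y are optimised independently as 1-D weighted medians.
Total weight W = 670; half = 335.
x-coordinate, sorted with cumulative weight:
  x=1 (Elwood, w=150) cum 150
  x=3 (Denby, w=200) cum 350  ← median
  x=4 (Holt, w=30) cum 380
  x=5 (Calder, w=120) cum 500
  x=6 (Brookfield, w=30) cum 530
  x=9 (Fenton, w=10) cum 540
  x=9 (Ashton, w=100) cum 640
  x=10 (Granby, w=30) cum 670
⇒ x* = 3
y-coordinate, sorted with cumulative weight:
  y=1 (Holt, w=30) cum 30
  y=1 (Granby, w=30) cum 60
  y=2 (Ashton, w=100) cum 160
  y=4 (Brookfield, w=30) cum 190
  y=5 (Elwood, w=150) cum 340  ← median
  y=6 (Fenton, w=10) cum 350
  y=8 (Denby, w=200) cum 550
  y=9 (Calder, w=120) cum 670
⇒ y* = 5

(3, 5)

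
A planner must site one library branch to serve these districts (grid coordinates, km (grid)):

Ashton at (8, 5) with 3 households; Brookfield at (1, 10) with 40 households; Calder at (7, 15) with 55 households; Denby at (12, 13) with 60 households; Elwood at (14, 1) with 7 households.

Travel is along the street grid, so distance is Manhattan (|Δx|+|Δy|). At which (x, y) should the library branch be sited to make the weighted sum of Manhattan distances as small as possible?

(7, 13)

Manhattan distance separates: Σwᵢ(|x−xᵢ|+|y−yᵢ|) = Σwᵢ|x−xᵢ| + Σwᵢ|y−yᵢ|, so x and y are optimised independently as 1-D weighted medians.
Total weight W = 165; half = 82.5.
x-coordinate, sorted with cumulative weight:
  x=1 (Brookfield, w=40) cum 40
  x=7 (Calder, w=55) cum 95  ← median
  x=8 (Ashton, w=3) cum 98
  x=12 (Denby, w=60) cum 158
  x=14 (Elwood, w=7) cum 165
⇒ x* = 7
y-coordinate, sorted with cumulative weight:
  y=1 (Elwood, w=7) cum 7
  y=5 (Ashton, w=3) cum 10
  y=10 (Brookfield, w=40) cum 50
  y=13 (Denby, w=60) cum 110  ← median
  y=15 (Calder, w=55) cum 165
⇒ y* = 13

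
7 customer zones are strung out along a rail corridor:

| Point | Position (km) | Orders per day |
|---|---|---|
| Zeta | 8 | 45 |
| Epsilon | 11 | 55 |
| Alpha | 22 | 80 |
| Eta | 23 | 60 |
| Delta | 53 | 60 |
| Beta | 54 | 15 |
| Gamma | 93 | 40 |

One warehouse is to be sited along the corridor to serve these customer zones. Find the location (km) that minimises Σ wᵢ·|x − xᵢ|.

For a sum of weighted absolute distances on a line, the optimum is the weighted median (not the mean). Total weight W = 355; half-weight = 177.5.
Sort by position and accumulate weight:
  km 8 (Zeta, w=45) → cum 45
  km 11 (Epsilon, w=55) → cum 100
  km 22 (Alpha, w=80) → cum 180  ≥ 177.5 → median here
  km 23 (Eta, w=60) → cum 240
  km 53 (Delta, w=60) → cum 300
  km 54 (Beta, w=15) → cum 315
  km 93 (Gamma, w=40) → cum 355
Optimal location: km 22.

x = 22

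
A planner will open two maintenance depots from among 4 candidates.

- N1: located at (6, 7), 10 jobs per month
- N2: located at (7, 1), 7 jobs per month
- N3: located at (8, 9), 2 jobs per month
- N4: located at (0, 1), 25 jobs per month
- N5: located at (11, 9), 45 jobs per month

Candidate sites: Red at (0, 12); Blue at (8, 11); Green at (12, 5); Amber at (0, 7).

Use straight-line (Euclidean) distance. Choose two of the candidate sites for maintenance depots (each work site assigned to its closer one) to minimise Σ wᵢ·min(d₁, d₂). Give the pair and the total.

Evaluate every pair (each demand assigned to the nearer of the two):
  {Blue, Amber}: total = 425.5
  {Green, Amber}: total = 451.7
  {Red, Blue}: total = 556.3
  {Blue, Green}: total = 572.0
  {Red, Green}: total = 579.9
  {Red, Amber}: total = 794.1
Best pair: {Blue, Amber} with total 425.5.

{Blue, Amber}, total 425.5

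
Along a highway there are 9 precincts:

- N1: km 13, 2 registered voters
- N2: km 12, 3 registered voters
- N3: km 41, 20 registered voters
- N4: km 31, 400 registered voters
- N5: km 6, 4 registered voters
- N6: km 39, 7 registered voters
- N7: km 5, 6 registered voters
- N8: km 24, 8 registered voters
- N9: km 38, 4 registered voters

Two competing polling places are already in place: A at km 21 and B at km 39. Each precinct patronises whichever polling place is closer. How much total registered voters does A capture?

23

The indifferent point is the midpoint (21+39)/2 = 30; precincts left of it (closer to A at 21) go to A, those right go to B.
  N7 at 5 (w=6) → A
  N5 at 6 (w=4) → A
  N2 at 12 (w=3) → A
  N1 at 13 (w=2) → A
  N8 at 24 (w=8) → A
  N4 at 31 (w=400) → B
  N9 at 38 (w=4) → B
  N6 at 39 (w=7) → B
  N3 at 41 (w=20) → B
A captures 23; B captures 431.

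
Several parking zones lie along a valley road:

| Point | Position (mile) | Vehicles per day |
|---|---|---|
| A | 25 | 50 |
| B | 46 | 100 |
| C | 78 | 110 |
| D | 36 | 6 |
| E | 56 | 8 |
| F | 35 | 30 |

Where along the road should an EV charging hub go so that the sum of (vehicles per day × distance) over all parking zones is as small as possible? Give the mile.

For a sum of weighted absolute distances on a line, the optimum is the weighted median (not the mean). Total weight W = 304; half-weight = 152.
Sort by position and accumulate weight:
  mile 25 (A, w=50) → cum 50
  mile 35 (F, w=30) → cum 80
  mile 36 (D, w=6) → cum 86
  mile 46 (B, w=100) → cum 186  ≥ 152 → median here
  mile 56 (E, w=8) → cum 194
  mile 78 (C, w=110) → cum 304
Optimal location: mile 46.

x = 46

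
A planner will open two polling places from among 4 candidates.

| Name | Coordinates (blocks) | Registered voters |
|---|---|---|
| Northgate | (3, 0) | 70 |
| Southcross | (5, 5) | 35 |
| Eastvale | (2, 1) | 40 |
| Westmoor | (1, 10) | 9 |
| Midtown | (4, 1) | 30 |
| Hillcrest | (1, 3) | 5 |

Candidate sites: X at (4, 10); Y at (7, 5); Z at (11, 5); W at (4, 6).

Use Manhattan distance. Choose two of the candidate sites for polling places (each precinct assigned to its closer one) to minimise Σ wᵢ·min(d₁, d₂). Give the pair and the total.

Evaluate every pair (each demand assigned to the nearer of the two):
  {X, W}: total = 1047
  {Y, W}: total = 1083
  {Z, W}: total = 1083
  {X, Y}: total = 1337
  {Y, Z}: total = 1409
  {X, Z}: total = 1767
Best pair: {X, W} with total 1047.

{X, W}, total 1047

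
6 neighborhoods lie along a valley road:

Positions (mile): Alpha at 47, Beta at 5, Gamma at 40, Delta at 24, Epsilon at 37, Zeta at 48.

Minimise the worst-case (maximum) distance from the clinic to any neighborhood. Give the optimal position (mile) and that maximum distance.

location 26.5, max distance 21.5

The 1-center on a line is the midpoint of the two extreme points: leftmost at 5, rightmost at 48.
Optimal location = (5 + 48)/2 = 26.5; maximum distance = (48 − 5)/2 = 21.5.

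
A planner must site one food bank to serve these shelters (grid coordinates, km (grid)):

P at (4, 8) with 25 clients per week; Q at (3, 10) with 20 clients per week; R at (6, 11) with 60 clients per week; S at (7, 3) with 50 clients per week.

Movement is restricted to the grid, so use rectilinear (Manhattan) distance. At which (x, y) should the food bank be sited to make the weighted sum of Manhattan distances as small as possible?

(6, 10)

Manhattan distance separates: Σwᵢ(|x−xᵢ|+|y−yᵢ|) = Σwᵢ|x−xᵢ| + Σwᵢ|y−yᵢ|, so x and y are optimised independently as 1-D weighted medians.
Total weight W = 155; half = 77.5.
x-coordinate, sorted with cumulative weight:
  x=3 (Q, w=20) cum 20
  x=4 (P, w=25) cum 45
  x=6 (R, w=60) cum 105  ← median
  x=7 (S, w=50) cum 155
⇒ x* = 6
y-coordinate, sorted with cumulative weight:
  y=3 (S, w=50) cum 50
  y=8 (P, w=25) cum 75
  y=10 (Q, w=20) cum 95  ← median
  y=11 (R, w=60) cum 155
⇒ y* = 10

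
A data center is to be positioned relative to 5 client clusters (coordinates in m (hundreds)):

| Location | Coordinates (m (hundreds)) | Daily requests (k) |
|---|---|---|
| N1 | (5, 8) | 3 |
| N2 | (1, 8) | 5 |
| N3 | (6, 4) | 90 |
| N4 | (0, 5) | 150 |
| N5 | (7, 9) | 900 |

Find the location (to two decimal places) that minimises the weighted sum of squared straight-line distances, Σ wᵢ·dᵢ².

(5.98, 8.08)

The minimiser of Σwᵢ‖p−pᵢ‖² is the weighted centroid p* = (Σwᵢpᵢ)/(Σwᵢ).
Σwᵢ = 1148.
Σwᵢxᵢ = 3·5 + 5·1 + 90·6 + 150·0 + 900·7 = 6860.
Σwᵢyᵢ = 3·8 + 5·8 + 90·4 + 150·5 + 900·9 = 9274.
x* = 6860/1148 = 5.98, y* = 9274/1148 = 8.08.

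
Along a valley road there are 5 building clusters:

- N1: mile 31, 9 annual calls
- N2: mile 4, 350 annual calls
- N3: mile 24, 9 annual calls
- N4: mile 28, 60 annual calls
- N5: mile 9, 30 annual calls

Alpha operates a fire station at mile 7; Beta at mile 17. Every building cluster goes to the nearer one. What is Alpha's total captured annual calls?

The indifferent point is the midpoint (7+17)/2 = 12; building clusters left of it (closer to Alpha at 7) go to Alpha, those right go to Beta.
  N2 at 4 (w=350) → Alpha
  N5 at 9 (w=30) → Alpha
  N3 at 24 (w=9) → Beta
  N4 at 28 (w=60) → Beta
  N1 at 31 (w=9) → Beta
Alpha captures 380; Beta captures 78.

380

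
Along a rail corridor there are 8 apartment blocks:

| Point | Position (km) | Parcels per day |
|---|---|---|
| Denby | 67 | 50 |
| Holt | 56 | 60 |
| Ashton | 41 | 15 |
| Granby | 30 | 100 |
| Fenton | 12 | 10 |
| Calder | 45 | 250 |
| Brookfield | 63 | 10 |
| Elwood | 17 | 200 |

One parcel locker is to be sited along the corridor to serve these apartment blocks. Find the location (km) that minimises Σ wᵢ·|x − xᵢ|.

x = 45

For a sum of weighted absolute distances on a line, the optimum is the weighted median (not the mean). Total weight W = 695; half-weight = 347.5.
Sort by position and accumulate weight:
  km 12 (Fenton, w=10) → cum 10
  km 17 (Elwood, w=200) → cum 210
  km 30 (Granby, w=100) → cum 310
  km 41 (Ashton, w=15) → cum 325
  km 45 (Calder, w=250) → cum 575  ≥ 347.5 → median here
  km 56 (Holt, w=60) → cum 635
  km 63 (Brookfield, w=10) → cum 645
  km 67 (Denby, w=50) → cum 695
Optimal location: km 45.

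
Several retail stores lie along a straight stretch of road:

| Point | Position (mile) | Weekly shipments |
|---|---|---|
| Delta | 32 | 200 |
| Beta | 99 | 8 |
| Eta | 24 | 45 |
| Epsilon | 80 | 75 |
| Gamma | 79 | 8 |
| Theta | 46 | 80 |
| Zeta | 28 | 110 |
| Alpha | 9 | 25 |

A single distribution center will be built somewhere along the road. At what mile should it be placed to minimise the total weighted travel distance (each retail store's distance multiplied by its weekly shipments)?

For a sum of weighted absolute distances on a line, the optimum is the weighted median (not the mean). Total weight W = 551; half-weight = 275.5.
Sort by position and accumulate weight:
  mile 9 (Alpha, w=25) → cum 25
  mile 24 (Eta, w=45) → cum 70
  mile 28 (Zeta, w=110) → cum 180
  mile 32 (Delta, w=200) → cum 380  ≥ 275.5 → median here
  mile 46 (Theta, w=80) → cum 460
  mile 79 (Gamma, w=8) → cum 468
  mile 80 (Epsilon, w=75) → cum 543
  mile 99 (Beta, w=8) → cum 551
Optimal location: mile 32.

x = 32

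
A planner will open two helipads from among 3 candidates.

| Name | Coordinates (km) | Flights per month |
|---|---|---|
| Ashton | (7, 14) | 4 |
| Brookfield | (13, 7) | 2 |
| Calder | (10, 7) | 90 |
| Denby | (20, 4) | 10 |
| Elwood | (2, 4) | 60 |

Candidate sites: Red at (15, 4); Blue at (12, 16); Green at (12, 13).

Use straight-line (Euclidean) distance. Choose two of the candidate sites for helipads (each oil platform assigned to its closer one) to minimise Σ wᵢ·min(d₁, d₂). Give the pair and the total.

Evaluate every pair (each demand assigned to the nearer of the two):
  {Red, Green}: total = 1382.4
  {Red, Blue}: total = 1383.5
  {Blue, Green}: total = 1529.4
Best pair: {Red, Green} with total 1382.4.

{Red, Green}, total 1382.4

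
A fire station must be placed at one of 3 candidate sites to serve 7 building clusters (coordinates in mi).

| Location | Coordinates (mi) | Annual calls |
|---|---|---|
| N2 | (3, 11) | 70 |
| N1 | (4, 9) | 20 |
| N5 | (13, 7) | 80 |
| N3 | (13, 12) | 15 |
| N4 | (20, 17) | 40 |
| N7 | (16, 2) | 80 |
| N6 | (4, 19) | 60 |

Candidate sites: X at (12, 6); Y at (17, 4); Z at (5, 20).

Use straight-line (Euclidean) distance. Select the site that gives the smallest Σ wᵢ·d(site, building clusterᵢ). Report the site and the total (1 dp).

Total weighted distance at each candidate:
  X (12, 6): total = 3008.4
  Y (17, 4): total = 3811.9
  Z (5, 20): total = 4641.5
Minimum is at X with total 3008.4 mi.

X, total 3008.4 mi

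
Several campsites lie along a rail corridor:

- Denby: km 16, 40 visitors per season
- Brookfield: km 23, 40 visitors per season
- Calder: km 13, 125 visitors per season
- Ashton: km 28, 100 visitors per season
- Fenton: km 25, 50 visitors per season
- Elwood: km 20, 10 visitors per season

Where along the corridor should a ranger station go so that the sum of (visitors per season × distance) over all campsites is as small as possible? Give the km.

For a sum of weighted absolute distances on a line, the optimum is the weighted median (not the mean). Total weight W = 365; half-weight = 182.5.
Sort by position and accumulate weight:
  km 13 (Calder, w=125) → cum 125
  km 16 (Denby, w=40) → cum 165
  km 20 (Elwood, w=10) → cum 175
  km 23 (Brookfield, w=40) → cum 215  ≥ 182.5 → median here
  km 25 (Fenton, w=50) → cum 265
  km 28 (Ashton, w=100) → cum 365
Optimal location: km 23.

x = 23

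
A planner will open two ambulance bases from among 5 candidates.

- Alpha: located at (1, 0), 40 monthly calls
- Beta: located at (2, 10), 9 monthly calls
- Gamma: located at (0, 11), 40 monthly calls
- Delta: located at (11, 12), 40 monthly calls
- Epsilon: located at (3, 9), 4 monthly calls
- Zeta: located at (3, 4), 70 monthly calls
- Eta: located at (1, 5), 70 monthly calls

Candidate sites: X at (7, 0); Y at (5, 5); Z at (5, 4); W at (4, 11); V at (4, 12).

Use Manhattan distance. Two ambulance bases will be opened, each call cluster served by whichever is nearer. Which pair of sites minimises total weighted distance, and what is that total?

Evaluate every pair (each demand assigned to the nearer of the two):
  {Z, W}: total = 1329
  {Z, V}: total = 1342
  {Y, W}: total = 1369
  {Y, V}: total = 1382
  {X, Y}: total = 1786
  {Y, Z}: total = 1796
  {X, Z}: total = 1879
  {X, W}: total = 1949
  {X, V}: total = 2032
  {W, V}: total = 2229
Best pair: {Z, W} with total 1329.

{Z, W}, total 1329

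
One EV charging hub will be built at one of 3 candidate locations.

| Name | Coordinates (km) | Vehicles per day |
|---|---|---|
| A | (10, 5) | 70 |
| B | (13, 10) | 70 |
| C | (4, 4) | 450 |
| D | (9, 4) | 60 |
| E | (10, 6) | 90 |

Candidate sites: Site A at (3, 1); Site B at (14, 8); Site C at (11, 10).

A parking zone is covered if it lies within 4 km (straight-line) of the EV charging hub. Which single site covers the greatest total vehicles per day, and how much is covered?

Coverage radius r = 4 km; a point is covered iff (Δx)²+(Δy)² ≤ 4² = 16.
  Site A (3, 1): covers {C} → 450
  Site B (14, 8): covers {B} → 70
  Site C (11, 10): covers {B} → 70
Maximum coverage at Site A: 450 vehicles per day.

Site A, covering 450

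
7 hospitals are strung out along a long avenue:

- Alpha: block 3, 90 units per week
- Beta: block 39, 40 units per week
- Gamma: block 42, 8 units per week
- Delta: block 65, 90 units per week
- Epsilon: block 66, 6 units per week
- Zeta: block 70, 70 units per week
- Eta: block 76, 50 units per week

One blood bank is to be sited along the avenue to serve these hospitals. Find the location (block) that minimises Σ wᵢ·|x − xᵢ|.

x = 65

For a sum of weighted absolute distances on a line, the optimum is the weighted median (not the mean). Total weight W = 354; half-weight = 177.
Sort by position and accumulate weight:
  block 3 (Alpha, w=90) → cum 90
  block 39 (Beta, w=40) → cum 130
  block 42 (Gamma, w=8) → cum 138
  block 65 (Delta, w=90) → cum 228  ≥ 177 → median here
  block 66 (Epsilon, w=6) → cum 234
  block 70 (Zeta, w=70) → cum 304
  block 76 (Eta, w=50) → cum 354
Optimal location: block 65.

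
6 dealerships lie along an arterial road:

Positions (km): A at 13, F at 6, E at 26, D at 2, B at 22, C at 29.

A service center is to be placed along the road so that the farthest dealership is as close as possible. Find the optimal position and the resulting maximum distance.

location 15.5, max distance 13.5

The 1-center on a line is the midpoint of the two extreme points: leftmost at 2, rightmost at 29.
Optimal location = (2 + 29)/2 = 15.5; maximum distance = (29 − 2)/2 = 13.5.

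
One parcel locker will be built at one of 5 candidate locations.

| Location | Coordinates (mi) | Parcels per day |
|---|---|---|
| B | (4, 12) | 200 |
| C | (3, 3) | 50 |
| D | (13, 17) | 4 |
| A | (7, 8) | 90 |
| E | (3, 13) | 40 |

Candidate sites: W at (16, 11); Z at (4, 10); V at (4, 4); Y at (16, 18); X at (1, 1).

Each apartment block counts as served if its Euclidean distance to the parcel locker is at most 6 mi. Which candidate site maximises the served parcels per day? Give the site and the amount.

Coverage radius r = 6 mi; a point is covered iff (Δx)²+(Δy)² ≤ 6² = 36.
  W (16, 11): covers {none} → 0
  Z (4, 10): covers {B, A, E} → 330
  V (4, 4): covers {C, A} → 140
  Y (16, 18): covers {D} → 4
  X (1, 1): covers {C} → 50
Maximum coverage at Z: 330 parcels per day.

Z, covering 330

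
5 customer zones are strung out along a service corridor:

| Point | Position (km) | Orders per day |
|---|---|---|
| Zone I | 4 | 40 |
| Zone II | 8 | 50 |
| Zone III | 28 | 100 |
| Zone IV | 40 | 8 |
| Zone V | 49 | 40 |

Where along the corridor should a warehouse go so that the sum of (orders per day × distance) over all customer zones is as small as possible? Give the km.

For a sum of weighted absolute distances on a line, the optimum is the weighted median (not the mean). Total weight W = 238; half-weight = 119.
Sort by position and accumulate weight:
  km 4 (Zone I, w=40) → cum 40
  km 8 (Zone II, w=50) → cum 90
  km 28 (Zone III, w=100) → cum 190  ≥ 119 → median here
  km 40 (Zone IV, w=8) → cum 198
  km 49 (Zone V, w=40) → cum 238
Optimal location: km 28.

x = 28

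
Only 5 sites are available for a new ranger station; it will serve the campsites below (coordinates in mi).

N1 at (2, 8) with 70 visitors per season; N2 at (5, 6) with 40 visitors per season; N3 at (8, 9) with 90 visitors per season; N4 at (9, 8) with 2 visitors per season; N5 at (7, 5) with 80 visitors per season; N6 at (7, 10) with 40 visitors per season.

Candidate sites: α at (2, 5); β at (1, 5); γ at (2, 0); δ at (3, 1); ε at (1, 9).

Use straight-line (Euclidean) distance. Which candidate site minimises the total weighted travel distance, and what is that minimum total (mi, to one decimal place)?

Total weighted distance at each candidate:
  α (2, 5): total = 1683.6
  β (1, 5): total = 1921.4
  γ (2, 0): total = 2836.0
  δ (3, 1): total = 2424.4
  ε (1, 9): total = 1765.3
Minimum is at α with total 1683.6 mi.

α, total 1683.6 mi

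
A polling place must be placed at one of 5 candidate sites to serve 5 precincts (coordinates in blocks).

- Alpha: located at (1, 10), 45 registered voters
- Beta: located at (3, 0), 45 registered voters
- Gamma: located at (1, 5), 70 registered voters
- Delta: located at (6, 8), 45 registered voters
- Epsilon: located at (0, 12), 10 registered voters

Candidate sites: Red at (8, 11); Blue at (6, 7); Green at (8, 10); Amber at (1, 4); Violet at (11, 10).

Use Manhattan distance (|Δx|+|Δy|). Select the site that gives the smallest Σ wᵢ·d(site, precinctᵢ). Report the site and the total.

Amber, total 1105 blocks

Total weighted distance at each candidate:
  Red (8, 11): total = 2305
  Blue (6, 7): total = 1455
  Green (8, 10): total = 2110
  Amber (1, 4): total = 1105
  Violet (11, 10): total = 2755
Minimum is at Amber with total 1105 blocks.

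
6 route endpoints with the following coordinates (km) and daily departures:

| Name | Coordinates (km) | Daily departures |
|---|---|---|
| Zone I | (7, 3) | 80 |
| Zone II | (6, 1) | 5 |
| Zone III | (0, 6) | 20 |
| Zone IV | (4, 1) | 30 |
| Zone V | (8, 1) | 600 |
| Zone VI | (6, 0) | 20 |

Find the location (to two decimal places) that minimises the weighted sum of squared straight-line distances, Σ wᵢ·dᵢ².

(7.46, 1.32)

The minimiser of Σwᵢ‖p−pᵢ‖² is the weighted centroid p* = (Σwᵢpᵢ)/(Σwᵢ).
Σwᵢ = 755.
Σwᵢxᵢ = 80·7 + 5·6 + 20·0 + 30·4 + 600·8 + 20·6 = 5630.
Σwᵢyᵢ = 80·3 + 5·1 + 20·6 + 30·1 + 600·1 + 20·0 = 995.
x* = 5630/755 = 7.46, y* = 995/755 = 1.32.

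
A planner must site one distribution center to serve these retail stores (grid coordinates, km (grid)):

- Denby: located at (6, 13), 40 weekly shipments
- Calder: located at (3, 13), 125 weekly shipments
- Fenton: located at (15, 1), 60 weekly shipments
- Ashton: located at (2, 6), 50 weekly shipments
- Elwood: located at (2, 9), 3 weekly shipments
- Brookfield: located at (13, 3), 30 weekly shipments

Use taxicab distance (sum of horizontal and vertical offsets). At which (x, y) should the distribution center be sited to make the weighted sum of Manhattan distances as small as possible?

Manhattan distance separates: Σwᵢ(|x−xᵢ|+|y−yᵢ|) = Σwᵢ|x−xᵢ| + Σwᵢ|y−yᵢ|, so x and y are optimised independently as 1-D weighted medians.
Total weight W = 308; half = 154.
x-coordinate, sorted with cumulative weight:
  x=2 (Ashton, w=50) cum 50
  x=2 (Elwood, w=3) cum 53
  x=3 (Calder, w=125) cum 178  ← median
  x=6 (Denby, w=40) cum 218
  x=13 (Brookfield, w=30) cum 248
  x=15 (Fenton, w=60) cum 308
⇒ x* = 3
y-coordinate, sorted with cumulative weight:
  y=1 (Fenton, w=60) cum 60
  y=3 (Brookfield, w=30) cum 90
  y=6 (Ashton, w=50) cum 140
  y=9 (Elwood, w=3) cum 143
  y=13 (Denby, w=40) cum 183  ← median
  y=13 (Calder, w=125) cum 308
⇒ y* = 13

(3, 13)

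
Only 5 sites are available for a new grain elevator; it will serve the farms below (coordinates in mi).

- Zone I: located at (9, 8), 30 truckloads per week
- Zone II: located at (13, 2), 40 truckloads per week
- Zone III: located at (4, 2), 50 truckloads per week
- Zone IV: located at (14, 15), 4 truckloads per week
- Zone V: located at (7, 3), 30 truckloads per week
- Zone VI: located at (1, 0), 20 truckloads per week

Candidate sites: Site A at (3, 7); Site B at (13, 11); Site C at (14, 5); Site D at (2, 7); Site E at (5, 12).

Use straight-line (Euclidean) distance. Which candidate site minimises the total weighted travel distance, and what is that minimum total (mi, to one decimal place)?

Total weighted distance at each candidate:
  Site A (3, 7): total = 1254.4
  Site B (13, 11): total = 1788.5
  Site C (14, 5): total = 1360.4
  Site D (2, 7): total = 1355.9
  Site E (5, 12): total = 1752.0
Minimum is at Site A with total 1254.4 mi.

Site A, total 1254.4 mi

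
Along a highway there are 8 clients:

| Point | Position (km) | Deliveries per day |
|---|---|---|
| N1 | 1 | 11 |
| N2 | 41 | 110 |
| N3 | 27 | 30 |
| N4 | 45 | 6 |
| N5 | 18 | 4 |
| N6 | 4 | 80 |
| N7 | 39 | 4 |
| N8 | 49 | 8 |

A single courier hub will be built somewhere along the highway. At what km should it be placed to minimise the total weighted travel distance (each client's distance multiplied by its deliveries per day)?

x = 39

For a sum of weighted absolute distances on a line, the optimum is the weighted median (not the mean). Total weight W = 253; half-weight = 126.5.
Sort by position and accumulate weight:
  km 1 (N1, w=11) → cum 11
  km 4 (N6, w=80) → cum 91
  km 18 (N5, w=4) → cum 95
  km 27 (N3, w=30) → cum 125
  km 39 (N7, w=4) → cum 129  ≥ 126.5 → median here
  km 41 (N2, w=110) → cum 239
  km 45 (N4, w=6) → cum 245
  km 49 (N8, w=8) → cum 253
Optimal location: km 39.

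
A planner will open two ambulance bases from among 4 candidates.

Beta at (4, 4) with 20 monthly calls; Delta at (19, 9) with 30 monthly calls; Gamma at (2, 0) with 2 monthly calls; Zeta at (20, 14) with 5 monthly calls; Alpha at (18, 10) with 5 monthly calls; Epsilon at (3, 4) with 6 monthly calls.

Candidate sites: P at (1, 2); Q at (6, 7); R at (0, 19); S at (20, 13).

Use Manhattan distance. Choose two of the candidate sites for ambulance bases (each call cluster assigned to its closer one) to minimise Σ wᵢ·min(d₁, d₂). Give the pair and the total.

{P, S}, total 310

Evaluate every pair (each demand assigned to the nearer of the two):
  {P, S}: total = 310
  {Q, S}: total = 338
  {R, S}: total = 710
  {P, Q}: total = 760
  {Q, R}: total = 788
  {P, R}: total = 1130
Best pair: {P, S} with total 310.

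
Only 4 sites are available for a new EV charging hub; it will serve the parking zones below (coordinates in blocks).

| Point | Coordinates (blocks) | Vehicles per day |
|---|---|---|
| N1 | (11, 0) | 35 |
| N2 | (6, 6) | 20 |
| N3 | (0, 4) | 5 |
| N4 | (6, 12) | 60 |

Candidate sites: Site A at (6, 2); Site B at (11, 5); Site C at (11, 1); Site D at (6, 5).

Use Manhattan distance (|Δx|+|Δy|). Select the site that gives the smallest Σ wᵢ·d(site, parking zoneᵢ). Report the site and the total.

Site D, total 825 blocks

Total weighted distance at each candidate:
  Site A (6, 2): total = 965
  Site B (11, 5): total = 1075
  Site C (11, 1): total = 1265
  Site D (6, 5): total = 825
Minimum is at Site D with total 825 blocks.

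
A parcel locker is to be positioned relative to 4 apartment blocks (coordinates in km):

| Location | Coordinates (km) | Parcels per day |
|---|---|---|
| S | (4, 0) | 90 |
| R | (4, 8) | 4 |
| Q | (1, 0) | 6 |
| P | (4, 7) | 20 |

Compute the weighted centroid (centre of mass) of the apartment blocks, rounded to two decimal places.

The minimiser of Σwᵢ‖p−pᵢ‖² is the weighted centroid p* = (Σwᵢpᵢ)/(Σwᵢ).
Σwᵢ = 120.
Σwᵢxᵢ = 90·4 + 4·4 + 6·1 + 20·4 = 462.
Σwᵢyᵢ = 90·0 + 4·8 + 6·0 + 20·7 = 172.
x* = 462/120 = 3.85, y* = 172/120 = 1.43.

(3.85, 1.43)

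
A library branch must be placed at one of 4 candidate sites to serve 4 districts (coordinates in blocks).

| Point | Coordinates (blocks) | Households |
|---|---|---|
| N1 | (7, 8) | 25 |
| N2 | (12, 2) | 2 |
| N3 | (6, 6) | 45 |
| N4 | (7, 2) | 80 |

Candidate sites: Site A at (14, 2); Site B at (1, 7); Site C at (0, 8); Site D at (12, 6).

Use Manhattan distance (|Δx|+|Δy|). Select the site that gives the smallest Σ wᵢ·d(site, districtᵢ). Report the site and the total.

Site D, total 1173 blocks

Total weighted distance at each candidate:
  Site A (14, 2): total = 1429
  Site B (1, 7): total = 1357
  Site C (0, 8): total = 1611
  Site D (12, 6): total = 1173
Minimum is at Site D with total 1173 blocks.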